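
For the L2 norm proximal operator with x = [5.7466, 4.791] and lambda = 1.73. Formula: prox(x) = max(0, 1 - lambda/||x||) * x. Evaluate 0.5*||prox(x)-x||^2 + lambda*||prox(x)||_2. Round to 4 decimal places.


Step 1: Compute ||x||.
||x|| = 7.4818
Step 2: Compute scaling factor.
scale = max(0, 1 - 1.73/7.4818) = 0.7688
Step 3: prox(x) = [4.4178, 3.6832]
||prox(x)|| = 5.7518
Step 4: Proximal objective.
0.5*||prox-x||^2 = 1.4965
lambda*||prox|| = 9.9506
Total = 11.447


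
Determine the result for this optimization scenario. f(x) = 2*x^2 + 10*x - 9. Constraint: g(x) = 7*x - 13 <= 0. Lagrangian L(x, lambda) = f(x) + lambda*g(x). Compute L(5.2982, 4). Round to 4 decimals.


Step 1: Evaluate f(x).
f(5.2982) = 2*5.2982^2 + 10*5.2982 - 9 = 100.1238
Step 2: Evaluate g(x).
g(5.2982) = 7*5.2982 - 13 = 24.0874
Step 3: Compute Lagrangian.
L = 100.1238 + 4*24.0874 = 196.4734


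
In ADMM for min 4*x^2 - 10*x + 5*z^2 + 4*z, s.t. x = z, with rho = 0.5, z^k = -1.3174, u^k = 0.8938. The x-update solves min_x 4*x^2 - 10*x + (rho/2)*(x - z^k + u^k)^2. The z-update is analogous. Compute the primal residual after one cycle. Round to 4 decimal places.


ADMM iteration with rho = 0.5, z^k = -1.3174, u^k = 0.8938
Step 1: x-update.
Minimize 4*x^2 - 10*x + (0.5/2)*(x + 1.3174 + 0.8938)^2
FOC: (2*4 + 0.5)*x = 10 + 0.5*(-1.3174 - 0.8938)
x^{k+1} = 1.0464
Step 2: z-update.
Minimize 5*z^2 + 4*z + (0.5/2)*(1.0464 - z + 0.8938)^2
FOC: (2*5 + 0.5)*z = -4 + 0.5*(1.0464 + 0.8938)
z^{k+1} = -0.2886
Step 3: u-update.
u^{k+1} = 0.8938 + 1.0464 + 0.2886 = 2.2288
Step 4: Primal residual = |1.0464 + 0.2886| = 1.335


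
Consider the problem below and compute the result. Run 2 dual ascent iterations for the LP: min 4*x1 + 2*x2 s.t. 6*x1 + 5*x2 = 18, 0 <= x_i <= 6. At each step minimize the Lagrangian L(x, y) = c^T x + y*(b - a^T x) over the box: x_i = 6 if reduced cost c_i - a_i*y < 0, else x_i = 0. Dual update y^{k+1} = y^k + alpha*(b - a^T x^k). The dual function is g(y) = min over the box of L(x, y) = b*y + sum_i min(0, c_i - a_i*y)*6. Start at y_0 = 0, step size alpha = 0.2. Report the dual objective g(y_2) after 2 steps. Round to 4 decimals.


Dual ascent for LP: min 4*x1 + 2*x2, 6*x1 + 5*x2 = 18, 0 <= x_i <= 6
Step 1: y^k = 0.0, reduced costs: (4.0, 2.0)
  x^k = (0.0, 0.0), subgradient = b - a^T x = 18.0
  y^{k+1} = 0.0 + 0.2*18.0 = 3.6
Step 2: y^k = 3.6, reduced costs: (-17.6, -16.0)
  x^k = (6.0, 6.0), subgradient = b - a^T x = -48.0
  y^{k+1} = 3.6 + 0.2*-48.0 = -6.0
Dual objective at y_2 = -6.0: reduced costs (40.0, 32.0), box minimizer x = (0.0, 0.0)
g(y_2) = b*y + (c1 - a1*y)*x1 + (c2 - a2*y)*x2 = 18*(-6.0) + 40.0*0.0 + 32.0*0.0 = -108.0 + 0.0 + 0.0 = -108.0


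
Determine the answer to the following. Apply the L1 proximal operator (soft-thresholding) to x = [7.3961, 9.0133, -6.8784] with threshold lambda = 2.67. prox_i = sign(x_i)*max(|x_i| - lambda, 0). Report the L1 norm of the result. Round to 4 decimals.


Soft-thresholding with lambda = 2.67:
prox(7.3961) = sign(7.3961)*max(|7.3961| - 2.67, 0) = 4.7261
prox(9.0133) = sign(9.0133)*max(|9.0133| - 2.67, 0) = 6.3433
prox(-6.8784) = sign(-6.8784)*max(|-6.8784| - 2.67, 0) = -4.2084
prox(x) = [4.7261, 6.3433, -4.2084]
||prox(x)||_1 = 4.7261 + 6.3433 + 4.2084 = 15.2778


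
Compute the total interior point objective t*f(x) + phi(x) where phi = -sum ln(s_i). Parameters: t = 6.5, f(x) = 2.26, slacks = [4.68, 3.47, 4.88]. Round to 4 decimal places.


Step 1: Compute log-barrier.
ln values: [1.5433, 1.2442, 1.5851]
phi = -(1.5433 + 1.2442 + 1.5851) = -4.3726
Step 2: Compute augmented objective.
t*f(x) = 6.5*2.26 = 14.69
Total = 14.69 - 4.3726 = 10.3174


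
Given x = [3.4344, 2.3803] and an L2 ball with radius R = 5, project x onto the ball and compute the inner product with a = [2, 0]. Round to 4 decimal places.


Step 1: Compute ||x|| (intermediates to 6 decimals).
||x|| = sqrt(3.4344^2 + 2.3803^2) = 4.178628
Step 2: Project.
Since ||x|| <= R, proj = x (no scaling needed).
proj(x) = [3.4344, 2.3803]
Step 3: Dot product.
a^T * proj(x) = 2*3.4344 + 0*2.3803 = 6.8688


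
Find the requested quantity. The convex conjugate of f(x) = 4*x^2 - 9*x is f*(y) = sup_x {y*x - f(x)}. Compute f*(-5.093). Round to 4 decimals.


f*(y) = sup_x {y*x - a*x^2 - b*x} = sup_x {(y-b)*x - a*x^2}
FOC: (y - b) - 2a*x = 0 => x* = (y - b)/(2a)
x* = (-5.093 + 9)/(2*4) = 0.4884
f*(-5.093) = (y-b)^2/(4a) = (-5.093 + 9)^2/(4*4)
= 15.2646/16 = 0.954


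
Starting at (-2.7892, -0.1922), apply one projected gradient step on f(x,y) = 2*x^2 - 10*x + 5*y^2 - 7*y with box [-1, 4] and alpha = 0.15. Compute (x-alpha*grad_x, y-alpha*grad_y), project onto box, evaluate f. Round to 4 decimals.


Step 1: Compute gradient at (-2.7892, -0.1922).
grad_x = 2*2*-2.7892 - 10 = -21.1568
grad_y = 2*5*-0.1922 - 7 = -8.922
Step 2: Gradient step.
x_raw = -2.7892 - 0.15*-21.1568 = 0.3843
y_raw = -0.1922 - 0.15*-8.922 = 1.1461
Step 3: Project onto [-1, 4].
x_proj = clip(0.3843) = 0.3843
y_proj = clip(1.1461) = 1.1461
Step 4: Evaluate f.
f(0.3843, 1.1461) = -5.0028


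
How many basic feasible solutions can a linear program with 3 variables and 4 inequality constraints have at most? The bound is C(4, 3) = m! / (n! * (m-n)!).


Each vertex corresponds to some choice of n active constraints out of m, so the number of vertices is at most C(m, n) = m! / (n!(m-n)!).
m = 4, n = 3
Numerator: 4 * 3 * 2
Denominator: 3! = 6
C(4, 3) = 4


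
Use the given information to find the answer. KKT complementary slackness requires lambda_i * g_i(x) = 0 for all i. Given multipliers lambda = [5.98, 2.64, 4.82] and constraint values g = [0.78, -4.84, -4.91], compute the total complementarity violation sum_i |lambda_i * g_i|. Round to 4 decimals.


KKT complementary slackness check:
lambda_1 * g_1 = 5.98 * 0.78 = 4.6644
lambda_2 * g_2 = 2.64 * -4.84 = -12.7776
lambda_3 * g_3 = 4.82 * -4.91 = -23.6662
Total violation = 4.6644 + 12.7776 + 23.6662 = 41.1082


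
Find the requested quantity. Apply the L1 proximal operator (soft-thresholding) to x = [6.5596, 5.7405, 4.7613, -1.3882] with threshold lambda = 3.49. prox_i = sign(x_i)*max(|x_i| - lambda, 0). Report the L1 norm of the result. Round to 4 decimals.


Soft-thresholding with lambda = 3.49:
prox(6.5596) = sign(6.5596)*max(|6.5596| - 3.49, 0) = 3.0696
prox(5.7405) = sign(5.7405)*max(|5.7405| - 3.49, 0) = 2.2505
prox(4.7613) = sign(4.7613)*max(|4.7613| - 3.49, 0) = 1.2713
prox(-1.3882) = sign(-1.3882)*max(|-1.3882| - 3.49, 0) = 0.0
prox(x) = [3.0696, 2.2505, 1.2713, 0.0]
||prox(x)||_1 = 3.0696 + 2.2505 + 1.2713 + 0.0 = 6.5914


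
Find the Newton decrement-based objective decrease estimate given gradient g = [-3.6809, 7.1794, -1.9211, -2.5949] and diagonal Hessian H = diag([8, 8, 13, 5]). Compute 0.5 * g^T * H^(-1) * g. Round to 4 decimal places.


Step 1: H is diagonal, so H^(-1) * g = [-0.4601, 0.8974, -0.1478, -0.519].
Step 2: g^T H^(-1) g = sum_i g_i^2 / H_ii
  = (-3.6809)^2/8 + (7.1794)^2/8 + (-1.9211)^2/13 + (-2.5949)^2/5
  = 1.6936 + 6.443 + 0.2839 + 1.3467 = 9.7672
Step 3: Objective decrease = 0.5 * g^T H^(-1) g = 4.8836


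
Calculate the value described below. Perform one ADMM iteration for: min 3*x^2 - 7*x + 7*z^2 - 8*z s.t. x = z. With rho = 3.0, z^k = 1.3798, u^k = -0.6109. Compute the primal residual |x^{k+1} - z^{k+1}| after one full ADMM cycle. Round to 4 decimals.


ADMM iteration with rho = 3.0, z^k = 1.3798, u^k = -0.6109
Step 1: x-update.
Minimize 3*x^2 - 7*x + (3.0/2)*(x - 1.3798 - 0.6109)^2
FOC: (2*3 + 3.0)*x = 7 + 3.0*(1.3798 + 0.6109)
x^{k+1} = 1.4413
Step 2: z-update.
Minimize 7*z^2 - 8*z + (3.0/2)*(1.4413 - z - 0.6109)^2
FOC: (2*7 + 3.0)*z = 8 + 3.0*(1.4413 - 0.6109)
z^{k+1} = 0.6171
Step 3: u-update.
u^{k+1} = -0.6109 + 1.4413 - 0.6171 = 0.2133
Step 4: Primal residual = |1.4413 - 0.6171| = 0.8242


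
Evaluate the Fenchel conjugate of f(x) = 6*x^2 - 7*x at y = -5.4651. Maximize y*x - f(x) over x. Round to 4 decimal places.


f*(y) = sup_x {y*x - a*x^2 - b*x} = sup_x {(y-b)*x - a*x^2}
FOC: (y - b) - 2a*x = 0 => x* = (y - b)/(2a)
x* = (-5.4651 + 7)/(2*6) = 0.1279
f*(-5.4651) = (y-b)^2/(4a) = (-5.4651 + 7)^2/(4*6)
= 2.3559/24 = 0.0982


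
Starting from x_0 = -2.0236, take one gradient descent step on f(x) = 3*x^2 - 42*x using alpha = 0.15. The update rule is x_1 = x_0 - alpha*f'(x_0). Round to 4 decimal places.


We compute the gradient at x_0 and apply the update.
f'(x) = 6*x - 42
f'(-2.0236) = 6*-2.0236 - 42 = -54.1416
x_1 = -2.0236 - 0.15*-54.1416 = 6.0976


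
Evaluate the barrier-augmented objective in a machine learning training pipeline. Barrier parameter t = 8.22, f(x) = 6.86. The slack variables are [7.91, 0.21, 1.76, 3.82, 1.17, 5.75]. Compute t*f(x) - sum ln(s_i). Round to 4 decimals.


Step 1: Compute log-barrier.
ln values: [2.0681, -1.5606, 0.5653, 1.3403, 0.157, 1.7492]
phi = -(2.0681 - 1.5606 + 0.5653 + 1.3403 + 0.157 + 1.7492) = -4.3192
Step 2: Compute augmented objective.
t*f(x) = 8.22*6.86 = 56.3892
Total = 56.3892 - 4.3192 = 52.07


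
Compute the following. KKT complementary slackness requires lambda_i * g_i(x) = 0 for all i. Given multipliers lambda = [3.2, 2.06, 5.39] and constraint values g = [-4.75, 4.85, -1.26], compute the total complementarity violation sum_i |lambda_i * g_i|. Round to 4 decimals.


KKT complementary slackness check:
lambda_1 * g_1 = 3.2 * -4.75 = -15.2
lambda_2 * g_2 = 2.06 * 4.85 = 9.991
lambda_3 * g_3 = 5.39 * -1.26 = -6.7914
Total violation = 15.2 + 9.991 + 6.7914 = 31.9824


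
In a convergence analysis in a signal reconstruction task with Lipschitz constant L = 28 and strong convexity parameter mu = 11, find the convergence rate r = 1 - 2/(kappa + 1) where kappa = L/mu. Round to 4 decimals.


Step 1: Compute the condition number.
kappa = L/mu = 28/11 = 2.5455
Step 2: Compute the convergence rate.
r = 1 - 2/(kappa + 1) = 1 - 2*mu/(L + mu) = (L - mu)/(L + mu) = 17/39 = 0.4359


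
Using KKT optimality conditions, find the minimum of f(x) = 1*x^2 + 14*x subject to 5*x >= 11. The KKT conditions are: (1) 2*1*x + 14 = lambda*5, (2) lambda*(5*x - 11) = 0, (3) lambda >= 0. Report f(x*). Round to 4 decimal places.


Step 1: Try lambda = 0 (constraint inactive).
x_unc = -14/(2*1) = -7.0
Check: 5*-7.0 = -35.0 < 11 -- violated!
Step 2: Constraint must be active: 5*x = 11
x* = 11/5 = 2.2
lambda = (2*1*2.2 + 14)/5 = 3.68
Step 3: Compute optimal value.
f(x*) = 1*2.2^2 + 14*2.2 = 35.64


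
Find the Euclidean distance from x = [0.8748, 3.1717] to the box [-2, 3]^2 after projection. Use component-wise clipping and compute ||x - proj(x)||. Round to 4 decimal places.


Project each component onto [-2, 3].
clip(0.8748) = 0.8748, clip(3.1717) = 3.0
Projection = [0.8748, 3.0]
Squared diffs: [0.0, 0.0295]
Distance = sqrt(0.0295) = 0.1717


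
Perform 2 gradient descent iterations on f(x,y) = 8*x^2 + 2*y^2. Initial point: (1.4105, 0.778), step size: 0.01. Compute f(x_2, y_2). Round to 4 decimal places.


Gradient descent on f(x,y) = 8*x^2 + 2*y^2.
Starting point: (1.4105, 0.778), alpha = 0.01
Step 1: grad_x = 2*8*1.4105 = 22.568, grad_y = 2*2*0.778 = 3.112
  x_1 = 1.4105 - 0.01*22.568 = 1.1848
  y_1 = 0.778 - 0.01*3.112 = 0.7469
Step 2: grad_x = 2*8*1.1848 = 18.9571, grad_y = 2*2*0.7469 = 2.9875
  x_2 = 1.1848 - 0.01*18.9571 = 0.9952
  y_2 = 0.7469 - 0.01*2.9875 = 0.717
f(0.9952, 0.717) = 8*0.9952^2 + 2*0.717^2 = 8.9524


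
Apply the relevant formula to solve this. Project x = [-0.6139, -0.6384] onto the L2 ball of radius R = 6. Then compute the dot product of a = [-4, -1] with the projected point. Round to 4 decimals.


Step 1: Compute ||x|| (intermediates to 6 decimals).
||x|| = sqrt((-0.6139)^2 + (-0.6384)^2) = 0.885679
Step 2: Project.
Since ||x|| <= R, proj = x (no scaling needed).
proj(x) = [-0.6139, -0.6384]
Step 3: Dot product.
a^T * proj(x) = -4*(-0.6139) - 1*(-0.6384) = 3.094


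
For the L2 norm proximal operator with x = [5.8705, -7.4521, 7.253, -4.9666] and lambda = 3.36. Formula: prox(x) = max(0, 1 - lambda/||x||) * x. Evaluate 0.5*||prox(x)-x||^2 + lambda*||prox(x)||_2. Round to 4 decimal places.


Step 1: Compute ||x||.
||x|| = 12.9333
Step 2: Compute scaling factor.
scale = max(0, 1 - 3.36/12.9333) = 0.7402
Step 3: prox(x) = [4.3454, -5.5161, 5.3687, -3.6763]
||prox(x)|| = 9.5733
Step 4: Proximal objective.
0.5*||prox-x||^2 = 5.6448
lambda*||prox|| = 32.1663
Total = 37.811


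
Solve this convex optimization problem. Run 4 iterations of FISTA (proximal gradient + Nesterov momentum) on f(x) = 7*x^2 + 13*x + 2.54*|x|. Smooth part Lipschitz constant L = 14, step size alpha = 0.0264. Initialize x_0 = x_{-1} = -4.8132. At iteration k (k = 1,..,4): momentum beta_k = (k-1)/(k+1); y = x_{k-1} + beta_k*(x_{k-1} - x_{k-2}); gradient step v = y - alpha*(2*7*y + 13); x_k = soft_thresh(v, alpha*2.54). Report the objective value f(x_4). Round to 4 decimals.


FISTA on f(x) = 7*x^2 + 13*x + 2.54*|x|
L = 14, alpha = 0.0264
Iteration 1: beta = 0.0, y = -4.8132 + 0.0*(-4.8132 + 4.8132) = -4.8132
  grad(y) = -54.3848, v = y - alpha*grad = -3.3774
  prox(v) = soft_thresh(-3.3774, 0.0671) = -3.3104
Iteration 2: beta = 0.3333, y = -3.3104 + 0.3333*(-3.3104 + 4.8132) = -2.8094
  grad(y) = -26.3323, v = y - alpha*grad = -2.1143
  prox(v) = soft_thresh(-2.1143, 0.0671) = -2.0472
Iteration 3: beta = 0.5, y = -2.0472 + 0.5*(-2.0472 + 3.3104) = -1.4156
  grad(y) = -6.8189, v = y - alpha*grad = -1.2356
  prox(v) = soft_thresh(-1.2356, 0.0671) = -1.1686
Iteration 4: beta = 0.6, y = -1.1686 + 0.6*(-1.1686 + 2.0472) = -0.6414
  grad(y) = 4.0209, v = y - alpha*grad = -0.7475
  prox(v) = soft_thresh(-0.7475, 0.0671) = -0.6805
f(x_4) = 7*(-0.6805)^2 + 13*(-0.6805) + 2.54*|-0.6805| = -3.8764


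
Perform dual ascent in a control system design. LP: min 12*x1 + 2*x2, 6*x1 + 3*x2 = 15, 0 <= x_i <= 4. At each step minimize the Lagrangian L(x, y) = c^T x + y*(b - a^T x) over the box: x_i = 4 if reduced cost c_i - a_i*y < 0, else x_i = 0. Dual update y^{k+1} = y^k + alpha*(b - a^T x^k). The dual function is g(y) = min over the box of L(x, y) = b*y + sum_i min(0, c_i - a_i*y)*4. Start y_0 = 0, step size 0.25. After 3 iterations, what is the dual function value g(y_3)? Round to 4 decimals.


Dual ascent for LP: min 12*x1 + 2*x2, 6*x1 + 3*x2 = 15, 0 <= x_i <= 4
Step 1: y^k = 0.0, reduced costs: (12.0, 2.0)
  x^k = (0.0, 0.0), subgradient = b - a^T x = 15.0
  y^{k+1} = 0.0 + 0.25*15.0 = 3.75
Step 2: y^k = 3.75, reduced costs: (-10.5, -9.25)
  x^k = (4.0, 4.0), subgradient = b - a^T x = -21.0
  y^{k+1} = 3.75 + 0.25*-21.0 = -1.5
Step 3: y^k = -1.5, reduced costs: (21.0, 6.5)
  x^k = (0.0, 0.0), subgradient = b - a^T x = 15.0
  y^{k+1} = -1.5 + 0.25*15.0 = 2.25
Dual objective at y_3 = 2.25: reduced costs (-1.5, -4.75), box minimizer x = (4.0, 4.0)
g(y_3) = b*y + (c1 - a1*y)*x1 + (c2 - a2*y)*x2 = 15*2.25 + (-1.5)*4.0 + (-4.75)*4.0 = 33.75 - 6.0 - 19.0 = 8.75


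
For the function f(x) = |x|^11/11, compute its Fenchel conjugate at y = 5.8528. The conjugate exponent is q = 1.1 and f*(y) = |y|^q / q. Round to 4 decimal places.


The conjugate exponent q satisfies 1/p + 1/q = 1.
p = 11, so q = 11/(11 - 1) = 1.1
|y|^q = 5.8528^1.1 = 6.9839
f*(5.8528) = 6.9839 / 1.1 = 6.349


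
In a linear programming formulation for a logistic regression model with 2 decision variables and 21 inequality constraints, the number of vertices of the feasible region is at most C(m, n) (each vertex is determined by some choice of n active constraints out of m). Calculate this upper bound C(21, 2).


Each vertex corresponds to some choice of n active constraints out of m, so the number of vertices is at most C(m, n) = m! / (n!(m-n)!).
m = 21, n = 2
Numerator: 21 * 20
Denominator: 2! = 2
C(21, 2) = 210


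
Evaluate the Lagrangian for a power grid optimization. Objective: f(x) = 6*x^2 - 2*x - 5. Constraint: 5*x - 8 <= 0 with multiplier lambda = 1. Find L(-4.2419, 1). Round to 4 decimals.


Step 1: Evaluate f(x).
f(-4.2419) = 6*(-4.2419)^2 - 2*(-4.2419) - 5 = 111.4461
Step 2: Evaluate g(x).
g(-4.2419) = 5*-4.2419 - 8 = -29.2095
Step 3: Compute Lagrangian.
L = 111.4461 + 1*-29.2095 = 82.2366


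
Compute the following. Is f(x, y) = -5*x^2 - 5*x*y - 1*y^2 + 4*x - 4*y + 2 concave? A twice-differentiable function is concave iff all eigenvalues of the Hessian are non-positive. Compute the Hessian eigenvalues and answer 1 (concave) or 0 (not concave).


The Hessian of f(x,y) = -5*x^2 - 5*x*y - 1*y^2 + 4*x - 4*y + 2 is:
H = [[-10, -5], [-5, -2]]
Trace = -10 - 2 = -12
Determinant = -10*-2 - (-5)^2 = -5
Discriminant = (-12)^2 - 4*-5 = 164.0
Eigenvalues: lambda_1 = -12.4031, lambda_2 = 0.4031
The function is not concave.

0


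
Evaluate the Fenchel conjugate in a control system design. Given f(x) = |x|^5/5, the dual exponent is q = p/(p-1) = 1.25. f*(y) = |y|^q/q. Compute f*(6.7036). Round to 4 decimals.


The conjugate exponent q satisfies 1/p + 1/q = 1.
p = 5, so q = 5/(5 - 1) = 1.25
|y|^q = 6.7036^1.25 = 10.7866
f*(6.7036) = 10.7866 / 1.25 = 8.6293


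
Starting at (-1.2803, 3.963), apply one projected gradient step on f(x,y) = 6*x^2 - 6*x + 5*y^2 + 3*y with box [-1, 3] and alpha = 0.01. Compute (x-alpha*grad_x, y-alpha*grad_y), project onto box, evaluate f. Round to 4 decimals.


Step 1: Compute gradient at (-1.2803, 3.963).
grad_x = 2*6*-1.2803 - 6 = -21.3636
grad_y = 2*5*3.963 + 3 = 42.63
Step 2: Gradient step.
x_raw = -1.2803 - 0.01*-21.3636 = -1.0667
y_raw = 3.963 - 0.01*42.63 = 3.5367
Step 3: Project onto [-1, 3].
x_proj = clip(-1.0667) = -1.0
y_proj = clip(3.5367) = 3.0
Step 4: Evaluate f.
f(-1.0, 3.0) = 66.0


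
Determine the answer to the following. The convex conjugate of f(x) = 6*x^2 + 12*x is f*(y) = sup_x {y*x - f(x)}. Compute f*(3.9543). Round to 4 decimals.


f*(y) = sup_x {y*x - a*x^2 - b*x} = sup_x {(y-b)*x - a*x^2}
FOC: (y - b) - 2a*x = 0 => x* = (y - b)/(2a)
x* = (3.9543 - 12)/(2*6) = -0.6705
f*(3.9543) = (y-b)^2/(4a) = (3.9543 - 12)^2/(4*6)
= 64.7333/24 = 2.6972


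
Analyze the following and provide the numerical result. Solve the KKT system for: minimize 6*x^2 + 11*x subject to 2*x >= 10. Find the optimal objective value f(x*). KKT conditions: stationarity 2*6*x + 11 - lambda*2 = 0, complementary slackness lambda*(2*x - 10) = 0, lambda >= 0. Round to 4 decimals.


Step 1: Try lambda = 0 (constraint inactive).
x_unc = -11/(2*6) = -0.9167
Check: 2*-0.9167 = -1.8334 < 10 -- violated!
Step 2: Constraint must be active: 2*x = 10
x* = 10/2 = 5.0
lambda = (2*6*5.0 + 11)/2 = 35.5
Step 3: Compute optimal value.
f(x*) = 6*5.0^2 + 11*5.0 = 205.0


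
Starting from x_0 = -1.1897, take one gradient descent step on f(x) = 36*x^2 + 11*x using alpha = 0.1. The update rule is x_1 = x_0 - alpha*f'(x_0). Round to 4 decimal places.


We compute the gradient at x_0 and apply the update.
f'(x) = 72*x + 11
f'(-1.1897) = 72*-1.1897 + 11 = -74.6584
x_1 = -1.1897 - 0.1*-74.6584 = 6.2761


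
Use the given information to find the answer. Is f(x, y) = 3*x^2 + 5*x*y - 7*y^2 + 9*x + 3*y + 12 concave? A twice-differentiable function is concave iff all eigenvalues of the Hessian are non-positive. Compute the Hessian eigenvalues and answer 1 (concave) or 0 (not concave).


The Hessian of f(x,y) = 3*x^2 + 5*x*y - 7*y^2 + 9*x + 3*y + 12 is:
H = [[6, 5], [5, -14]]
Trace = 6 - 14 = -8
Determinant = 6*-14 - (5)^2 = -109
Discriminant = (-8)^2 - 4*-109 = 500.0
Eigenvalues: lambda_1 = -15.1803, lambda_2 = 7.1803
The function is not concave.

0


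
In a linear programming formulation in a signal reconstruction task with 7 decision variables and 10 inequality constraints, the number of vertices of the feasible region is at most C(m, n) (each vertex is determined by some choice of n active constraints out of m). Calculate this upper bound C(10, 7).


Each vertex corresponds to some choice of n active constraints out of m, so the number of vertices is at most C(m, n) = m! / (n!(m-n)!).
m = 10, n = 7
Numerator: 10 * 9 * 8 * 7 * 6 * 5 * 4
Denominator: 7! = 5040
C(10, 7) = 120


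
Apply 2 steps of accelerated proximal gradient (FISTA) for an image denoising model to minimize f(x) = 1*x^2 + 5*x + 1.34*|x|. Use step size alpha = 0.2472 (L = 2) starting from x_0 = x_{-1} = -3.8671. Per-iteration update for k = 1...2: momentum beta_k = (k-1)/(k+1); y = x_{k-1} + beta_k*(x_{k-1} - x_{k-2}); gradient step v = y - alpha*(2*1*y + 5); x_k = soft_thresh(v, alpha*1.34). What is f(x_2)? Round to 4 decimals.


FISTA on f(x) = 1*x^2 + 5*x + 1.34*|x|
L = 2, alpha = 0.2472
Iteration 1: beta = 0.0, y = -3.8671 + 0.0*(-3.8671 + 3.8671) = -3.8671
  grad(y) = -2.7342, v = y - alpha*grad = -3.1912
  prox(v) = soft_thresh(-3.1912, 0.3312) = -2.86
Iteration 2: beta = 0.3333, y = -2.86 + 0.3333*(-2.86 + 3.8671) = -2.5242
  grad(y) = -0.0485, v = y - alpha*grad = -2.5123
  prox(v) = soft_thresh(-2.5123, 0.3312) = -2.181
f(x_2) = 1*(-2.181)^2 + 5*(-2.181) + 1.34*|-2.181| = -3.2257


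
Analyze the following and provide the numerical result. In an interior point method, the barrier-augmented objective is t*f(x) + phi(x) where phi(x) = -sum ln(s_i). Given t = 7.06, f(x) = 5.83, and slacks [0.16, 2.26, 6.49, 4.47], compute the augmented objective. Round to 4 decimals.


Step 1: Compute log-barrier.
ln values: [-1.8326, 0.8154, 1.8703, 1.4974]
phi = -(-1.8326 + 0.8154 + 1.8703 + 1.4974) = -2.3504
Step 2: Compute augmented objective.
t*f(x) = 7.06*5.83 = 41.1598
Total = 41.1598 - 2.3504 = 38.8094


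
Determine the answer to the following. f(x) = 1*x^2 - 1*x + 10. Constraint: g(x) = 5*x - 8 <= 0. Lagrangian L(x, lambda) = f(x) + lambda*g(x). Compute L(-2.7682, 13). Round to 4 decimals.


Step 1: Evaluate f(x).
f(-2.7682) = 1*(-2.7682)^2 - 1*(-2.7682) + 10 = 20.4311
Step 2: Evaluate g(x).
g(-2.7682) = 5*-2.7682 - 8 = -21.841
Step 3: Compute Lagrangian.
L = 20.4311 + 13*-21.841 = -263.5019


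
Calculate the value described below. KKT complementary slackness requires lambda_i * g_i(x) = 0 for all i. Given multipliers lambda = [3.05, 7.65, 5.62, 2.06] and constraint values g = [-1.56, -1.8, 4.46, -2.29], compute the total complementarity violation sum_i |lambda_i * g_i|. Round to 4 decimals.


KKT complementary slackness check:
lambda_1 * g_1 = 3.05 * -1.56 = -4.758
lambda_2 * g_2 = 7.65 * -1.8 = -13.77
lambda_3 * g_3 = 5.62 * 4.46 = 25.0652
lambda_4 * g_4 = 2.06 * -2.29 = -4.7174
Total violation = 4.758 + 13.77 + 25.0652 + 4.7174 = 48.3106


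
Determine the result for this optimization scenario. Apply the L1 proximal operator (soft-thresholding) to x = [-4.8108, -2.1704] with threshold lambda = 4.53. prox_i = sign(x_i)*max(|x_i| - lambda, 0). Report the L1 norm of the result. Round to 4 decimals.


Soft-thresholding with lambda = 4.53:
prox(-4.8108) = sign(-4.8108)*max(|-4.8108| - 4.53, 0) = -0.2808
prox(-2.1704) = sign(-2.1704)*max(|-2.1704| - 4.53, 0) = 0.0
prox(x) = [-0.2808, 0.0]
||prox(x)||_1 = 0.2808 + 0.0 = 0.2808


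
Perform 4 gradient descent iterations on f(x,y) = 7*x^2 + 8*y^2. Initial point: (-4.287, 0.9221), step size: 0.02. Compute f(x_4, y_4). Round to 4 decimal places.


Gradient descent on f(x,y) = 7*x^2 + 8*y^2.
Starting point: (-4.287, 0.9221), alpha = 0.02
Step 1: grad_x = 2*7*-4.287 = -60.018, grad_y = 2*8*0.9221 = 14.7536
  x_1 = -4.287 - 0.02*-60.018 = -3.0866
  y_1 = 0.9221 - 0.02*14.7536 = 0.627
Step 2: grad_x = 2*7*-3.0866 = -43.213, grad_y = 2*8*0.627 = 10.0324
  x_2 = -3.0866 - 0.02*-43.213 = -2.2224
  y_2 = 0.627 - 0.02*10.0324 = 0.4264
Step 3: grad_x = 2*7*-2.2224 = -31.1133, grad_y = 2*8*0.4264 = 6.8221
  x_3 = -2.2224 - 0.02*-31.1133 = -1.6001
  y_3 = 0.4264 - 0.02*6.8221 = 0.2899
Step 4: grad_x = 2*7*-1.6001 = -22.4016, grad_y = 2*8*0.2899 = 4.639
  x_4 = -1.6001 - 0.02*-22.4016 = -1.1521
  y_4 = 0.2899 - 0.02*4.639 = 0.1972
f(-1.1521, 0.1972) = 7*(-1.1521)^2 + 8*0.1972^2 = 9.602


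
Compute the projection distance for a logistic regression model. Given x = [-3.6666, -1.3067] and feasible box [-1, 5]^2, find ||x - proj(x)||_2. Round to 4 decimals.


Project each component onto [-1, 5].
clip(-3.6666) = -1.0, clip(-1.3067) = -1.0
Projection = [-1.0, -1.0]
Squared diffs: [7.1108, 0.0941]
Distance = sqrt(7.2049) = 2.6842


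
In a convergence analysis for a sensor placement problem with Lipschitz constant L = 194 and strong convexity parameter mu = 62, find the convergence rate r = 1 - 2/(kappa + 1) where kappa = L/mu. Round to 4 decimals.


Step 1: Compute the condition number.
kappa = L/mu = 194/62 = 3.129
Step 2: Compute the convergence rate.
r = 1 - 2/(kappa + 1) = 1 - 2*mu/(L + mu) = (L - mu)/(L + mu) = 132/256 = 0.5156


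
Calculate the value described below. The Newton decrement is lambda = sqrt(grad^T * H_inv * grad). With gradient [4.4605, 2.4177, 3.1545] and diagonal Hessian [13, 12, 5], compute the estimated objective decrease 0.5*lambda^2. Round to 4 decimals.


Step 1: H is diagonal, so H^(-1) * g = [0.3431, 0.2015, 0.6309].
Step 2: g^T H^(-1) g = sum_i g_i^2 / H_ii
  = (4.4605)^2/13 + (2.4177)^2/12 + (3.1545)^2/5
  = 1.5305 + 0.4871 + 1.9902 = 4.0077
Step 3: Objective decrease = 0.5 * g^T H^(-1) g = 2.0039


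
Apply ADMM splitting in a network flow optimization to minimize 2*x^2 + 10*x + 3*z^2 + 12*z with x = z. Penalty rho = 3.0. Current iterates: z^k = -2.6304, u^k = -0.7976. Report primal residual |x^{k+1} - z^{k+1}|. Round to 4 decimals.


ADMM iteration with rho = 3.0, z^k = -2.6304, u^k = -0.7976
Step 1: x-update.
Minimize 2*x^2 + 10*x + (3.0/2)*(x + 2.6304 - 0.7976)^2
FOC: (2*2 + 3.0)*x = -10 + 3.0*(-2.6304 + 0.7976)
x^{k+1} = -2.2141
Step 2: z-update.
Minimize 3*z^2 + 12*z + (3.0/2)*(-2.2141 - z - 0.7976)^2
FOC: (2*3 + 3.0)*z = -12 + 3.0*(-2.2141 - 0.7976)
z^{k+1} = -2.3372
Step 3: u-update.
u^{k+1} = -0.7976 - 2.2141 + 2.3372 = -0.6744
Step 4: Primal residual = |-2.2141 + 2.3372| = 0.1232


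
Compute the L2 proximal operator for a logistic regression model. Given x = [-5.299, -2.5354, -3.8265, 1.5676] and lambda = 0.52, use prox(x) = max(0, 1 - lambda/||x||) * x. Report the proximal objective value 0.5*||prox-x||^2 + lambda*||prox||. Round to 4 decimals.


Step 1: Compute ||x||.
||x|| = 7.1838
Step 2: Compute scaling factor.
scale = max(0, 1 - 0.52/7.1838) = 0.9276
Step 3: prox(x) = [-4.9154, -2.3519, -3.5495, 1.4541]
||prox(x)|| = 6.6638
Step 4: Proximal objective.
0.5*||prox-x||^2 = 0.1352
lambda*||prox|| = 3.4652
Total = 3.6004


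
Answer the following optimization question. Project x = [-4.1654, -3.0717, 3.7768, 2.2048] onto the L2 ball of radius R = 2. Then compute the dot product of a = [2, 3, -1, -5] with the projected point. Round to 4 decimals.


Step 1: Compute ||x|| (intermediates to 6 decimals).
||x|| = sqrt((-4.1654)^2 + (-3.0717)^2 + 3.7768^2 + 2.2048^2) = 6.775785
Step 2: Project.
Since ||x|| > R, scale = R/||x|| = 2/6.775785 = 0.295169, proj(x) = scale * x
proj(x) = [-1.229497, -0.906671, 1.114794, 0.650789]
Step 3: Dot product.
a^T * proj(x) = 2*(-1.229497) + 3*(-0.906671) - 1*1.114794 - 5*0.650789 = -9.5477


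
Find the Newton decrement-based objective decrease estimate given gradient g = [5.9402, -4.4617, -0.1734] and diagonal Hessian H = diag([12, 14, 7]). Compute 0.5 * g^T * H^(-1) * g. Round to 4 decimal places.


Step 1: H is diagonal, so H^(-1) * g = [0.495, -0.3187, -0.0248].
Step 2: g^T H^(-1) g = sum_i g_i^2 / H_ii
  = (5.9402)^2/12 + (-4.4617)^2/14 + (-0.1734)^2/7
  = 2.9405 + 1.4219 + 0.0043 = 4.3667
Step 3: Objective decrease = 0.5 * g^T H^(-1) g = 2.1834


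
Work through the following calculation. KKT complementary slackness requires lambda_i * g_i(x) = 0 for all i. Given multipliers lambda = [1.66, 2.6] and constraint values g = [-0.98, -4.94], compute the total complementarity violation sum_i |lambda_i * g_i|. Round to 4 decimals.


KKT complementary slackness check:
lambda_1 * g_1 = 1.66 * -0.98 = -1.6268
lambda_2 * g_2 = 2.6 * -4.94 = -12.844
Total violation = 1.6268 + 12.844 = 14.4708


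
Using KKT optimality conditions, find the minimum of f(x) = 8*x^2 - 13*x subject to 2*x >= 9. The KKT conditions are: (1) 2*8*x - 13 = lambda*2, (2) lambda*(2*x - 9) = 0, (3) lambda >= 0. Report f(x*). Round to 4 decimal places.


Step 1: Try lambda = 0 (constraint inactive).
x_unc = 13/(2*8) = 0.8125
Check: 2*0.8125 = 1.625 < 9 -- violated!
Step 2: Constraint must be active: 2*x = 9
x* = 9/2 = 4.5
lambda = (2*8*4.5 - 13)/2 = 29.5
Step 3: Compute optimal value.
f(x*) = 8*4.5^2 - 13*4.5 = 103.5


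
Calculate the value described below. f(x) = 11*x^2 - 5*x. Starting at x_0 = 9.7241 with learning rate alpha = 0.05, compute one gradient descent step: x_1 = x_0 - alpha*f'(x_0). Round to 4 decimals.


We compute the gradient at x_0 and apply the update.
f'(x) = 22*x - 5
f'(9.7241) = 22*9.7241 - 5 = 208.9302
x_1 = 9.7241 - 0.05*208.9302 = -0.7224


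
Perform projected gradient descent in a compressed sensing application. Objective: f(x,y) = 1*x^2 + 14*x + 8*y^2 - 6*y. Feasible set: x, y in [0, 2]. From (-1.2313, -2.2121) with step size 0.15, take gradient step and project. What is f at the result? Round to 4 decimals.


Step 1: Compute gradient at (-1.2313, -2.2121).
grad_x = 2*1*-1.2313 + 14 = 11.5374
grad_y = 2*8*-2.2121 - 6 = -41.3936
Step 2: Gradient step.
x_raw = -1.2313 - 0.15*11.5374 = -2.9619
y_raw = -2.2121 - 0.15*-41.3936 = 3.9969
Step 3: Project onto [0, 2].
x_proj = clip(-2.9619) = 0.0
y_proj = clip(3.9969) = 2.0
Step 4: Evaluate f.
f(0.0, 2.0) = 20.0


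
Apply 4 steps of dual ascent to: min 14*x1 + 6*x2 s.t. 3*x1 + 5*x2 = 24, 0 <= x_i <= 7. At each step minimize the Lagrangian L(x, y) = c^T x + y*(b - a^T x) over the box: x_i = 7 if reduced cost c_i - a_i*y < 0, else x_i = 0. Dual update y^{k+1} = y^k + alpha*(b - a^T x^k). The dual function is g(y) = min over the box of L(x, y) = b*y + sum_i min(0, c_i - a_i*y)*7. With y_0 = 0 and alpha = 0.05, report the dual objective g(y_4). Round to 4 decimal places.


Dual ascent for LP: min 14*x1 + 6*x2, 3*x1 + 5*x2 = 24, 0 <= x_i <= 7
Step 1: y^k = 0.0, reduced costs: (14.0, 6.0)
  x^k = (0.0, 0.0), subgradient = b - a^T x = 24.0
  y^{k+1} = 0.0 + 0.05*24.0 = 1.2
Step 2: y^k = 1.2, reduced costs: (10.4, 0.0)
  x^k = (0.0, 0.0), subgradient = b - a^T x = 24.0
  y^{k+1} = 1.2 + 0.05*24.0 = 2.4
Step 3: y^k = 2.4, reduced costs: (6.8, -6.0)
  x^k = (0.0, 7.0), subgradient = b - a^T x = -11.0
  y^{k+1} = 2.4 + 0.05*-11.0 = 1.85
Step 4: y^k = 1.85, reduced costs: (8.45, -3.25)
  x^k = (0.0, 7.0), subgradient = b - a^T x = -11.0
  y^{k+1} = 1.85 + 0.05*-11.0 = 1.3
Dual objective at y_4 = 1.3: reduced costs (10.1, -0.5), box minimizer x = (0.0, 7.0)
g(y_4) = b*y + (c1 - a1*y)*x1 + (c2 - a2*y)*x2 = 24*1.3 + 10.1*0.0 + (-0.5)*7.0 = 31.2 + 0.0 - 3.5 = 27.7


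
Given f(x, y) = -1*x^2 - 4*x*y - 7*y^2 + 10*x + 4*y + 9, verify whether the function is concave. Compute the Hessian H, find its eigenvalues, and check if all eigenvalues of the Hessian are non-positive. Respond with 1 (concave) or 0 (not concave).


The Hessian of f(x,y) = -1*x^2 - 4*x*y - 7*y^2 + 10*x + 4*y + 9 is:
H = [[-2, -4], [-4, -14]]
Trace = -2 - 14 = -16
Determinant = -2*-14 - (-4)^2 = 12
Discriminant = (-16)^2 - 4*12 = 208.0
Eigenvalues: lambda_1 = -15.2111, lambda_2 = -0.7889
The function is concave.

1


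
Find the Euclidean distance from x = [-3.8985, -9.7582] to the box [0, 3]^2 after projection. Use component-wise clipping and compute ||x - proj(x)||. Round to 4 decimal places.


Project each component onto [0, 3].
clip(-3.8985) = 0.0, clip(-9.7582) = 0.0
Projection = [0.0, 0.0]
Squared diffs: [15.1983, 95.2225]
Distance = sqrt(110.4208) = 10.5081


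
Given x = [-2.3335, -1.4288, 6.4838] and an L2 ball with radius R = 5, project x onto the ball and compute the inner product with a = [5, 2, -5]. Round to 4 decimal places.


Step 1: Compute ||x|| (intermediates to 6 decimals).
||x|| = sqrt((-2.3335)^2 + (-1.4288)^2 + 6.4838^2) = 7.037496
Step 2: Project.
Since ||x|| > R, scale = R/||x|| = 5/7.037496 = 0.71048, proj(x) = scale * x
proj(x) = [-1.657905, -1.015134, 4.60661]
Step 3: Dot product.
a^T * proj(x) = 5*(-1.657905) + 2*(-1.015134) - 5*4.60661 = -33.3528


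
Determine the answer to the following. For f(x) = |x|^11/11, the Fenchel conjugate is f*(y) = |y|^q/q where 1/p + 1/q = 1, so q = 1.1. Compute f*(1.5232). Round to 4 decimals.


The conjugate exponent q satisfies 1/p + 1/q = 1.
p = 11, so q = 11/(11 - 1) = 1.1
|y|^q = 1.5232^1.1 = 1.5887
f*(1.5232) = 1.5887 / 1.1 = 1.4442


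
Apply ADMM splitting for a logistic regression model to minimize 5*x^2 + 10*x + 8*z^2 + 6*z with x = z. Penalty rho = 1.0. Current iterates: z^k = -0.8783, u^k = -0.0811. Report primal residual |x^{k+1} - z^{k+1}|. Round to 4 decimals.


ADMM iteration with rho = 1.0, z^k = -0.8783, u^k = -0.0811
Step 1: x-update.
Minimize 5*x^2 + 10*x + (1.0/2)*(x + 0.8783 - 0.0811)^2
FOC: (2*5 + 1.0)*x = -10 + 1.0*(-0.8783 + 0.0811)
x^{k+1} = -0.9816
Step 2: z-update.
Minimize 8*z^2 + 6*z + (1.0/2)*(-0.9816 - z - 0.0811)^2
FOC: (2*8 + 1.0)*z = -6 + 1.0*(-0.9816 - 0.0811)
z^{k+1} = -0.4155
Step 3: u-update.
u^{k+1} = -0.0811 - 0.9816 + 0.4155 = -0.6472
Step 4: Primal residual = |-0.9816 + 0.4155| = 0.5661


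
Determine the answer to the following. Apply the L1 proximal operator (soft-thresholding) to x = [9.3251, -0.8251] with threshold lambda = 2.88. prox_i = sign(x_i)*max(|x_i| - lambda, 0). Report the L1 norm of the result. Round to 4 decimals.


Soft-thresholding with lambda = 2.88:
prox(9.3251) = sign(9.3251)*max(|9.3251| - 2.88, 0) = 6.4451
prox(-0.8251) = sign(-0.8251)*max(|-0.8251| - 2.88, 0) = 0.0
prox(x) = [6.4451, 0.0]
||prox(x)||_1 = 6.4451 + 0.0 = 6.4451


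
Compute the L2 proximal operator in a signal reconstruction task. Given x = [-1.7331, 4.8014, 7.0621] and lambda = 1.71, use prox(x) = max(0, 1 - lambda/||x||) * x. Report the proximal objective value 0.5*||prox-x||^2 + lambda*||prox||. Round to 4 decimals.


Step 1: Compute ||x||.
||x|| = 8.7138
Step 2: Compute scaling factor.
scale = max(0, 1 - 1.71/8.7138) = 0.8038
Step 3: prox(x) = [-1.393, 3.8592, 5.6762]
||prox(x)|| = 7.0038
Step 4: Proximal objective.
0.5*||prox-x||^2 = 1.4621
lambda*||prox|| = 11.9765
Total = 13.4386


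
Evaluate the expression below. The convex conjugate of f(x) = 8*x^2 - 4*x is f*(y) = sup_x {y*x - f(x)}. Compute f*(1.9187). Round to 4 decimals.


f*(y) = sup_x {y*x - a*x^2 - b*x} = sup_x {(y-b)*x - a*x^2}
FOC: (y - b) - 2a*x = 0 => x* = (y - b)/(2a)
x* = (1.9187 + 4)/(2*8) = 0.3699
f*(1.9187) = (y-b)^2/(4a) = (1.9187 + 4)^2/(4*8)
= 35.031/32 = 1.0947


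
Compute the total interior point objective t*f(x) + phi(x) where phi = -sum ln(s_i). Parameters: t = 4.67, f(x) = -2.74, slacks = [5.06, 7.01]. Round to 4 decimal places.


Step 1: Compute log-barrier.
ln values: [1.6214, 1.9473]
phi = -(1.6214 + 1.9473) = -3.5687
Step 2: Compute augmented objective.
t*f(x) = 4.67*-2.74 = -12.7958
Total = -12.7958 - 3.5687 = -16.3645


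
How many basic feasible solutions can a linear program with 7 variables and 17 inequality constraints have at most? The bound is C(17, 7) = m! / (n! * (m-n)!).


Each vertex corresponds to some choice of n active constraints out of m, so the number of vertices is at most C(m, n) = m! / (n!(m-n)!).
m = 17, n = 7
Numerator: 17 * 16 * 15 * 14 * 13 * 12 * 11
Denominator: 7! = 5040
C(17, 7) = 19448


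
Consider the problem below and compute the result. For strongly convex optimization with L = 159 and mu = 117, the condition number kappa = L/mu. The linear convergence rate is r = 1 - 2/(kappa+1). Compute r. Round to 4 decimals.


Step 1: Compute the condition number.
kappa = L/mu = 159/117 = 1.359
Step 2: Compute the convergence rate.
r = 1 - 2/(kappa + 1) = 1 - 2*mu/(L + mu) = (L - mu)/(L + mu) = 42/276 = 0.1522


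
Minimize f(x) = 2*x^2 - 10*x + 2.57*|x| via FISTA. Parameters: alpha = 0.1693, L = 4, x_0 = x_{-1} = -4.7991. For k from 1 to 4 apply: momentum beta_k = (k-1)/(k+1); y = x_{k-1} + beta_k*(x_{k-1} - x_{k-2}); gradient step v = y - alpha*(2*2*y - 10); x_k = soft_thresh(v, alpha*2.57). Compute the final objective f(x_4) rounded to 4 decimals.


FISTA on f(x) = 2*x^2 - 10*x + 2.57*|x|
L = 4, alpha = 0.1693
Iteration 1: beta = 0.0, y = -4.7991 + 0.0*(-4.7991 + 4.7991) = -4.7991
  grad(y) = -29.1964, v = y - alpha*grad = 0.1439
  prox(v) = soft_thresh(0.1439, 0.4351) = 0.0
Iteration 2: beta = 0.3333, y = 0.0 + 0.3333*(0.0 + 4.7991) = 1.5997
  grad(y) = -3.6012, v = y - alpha*grad = 2.2094
  prox(v) = soft_thresh(2.2094, 0.4351) = 1.7743
Iteration 3: beta = 0.5, y = 1.7743 + 0.5*(1.7743 - 0.0) = 2.6614
  grad(y) = 0.6457, v = y - alpha*grad = 2.5521
  prox(v) = soft_thresh(2.5521, 0.4351) = 2.117
Iteration 4: beta = 0.6, y = 2.117 + 0.6*(2.117 - 1.7743) = 2.3226
  grad(y) = -0.7094, v = y - alpha*grad = 2.4427
  prox(v) = soft_thresh(2.4427, 0.4351) = 2.0076
f(x_4) = 2*2.0076^2 - 10*2.0076 + 2.57*|2.0076| = -6.8555


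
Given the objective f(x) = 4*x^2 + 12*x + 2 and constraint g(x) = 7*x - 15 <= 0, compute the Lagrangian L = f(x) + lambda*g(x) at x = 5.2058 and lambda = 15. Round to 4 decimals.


Step 1: Evaluate f(x).
f(5.2058) = 4*5.2058^2 + 12*5.2058 + 2 = 172.871
Step 2: Evaluate g(x).
g(5.2058) = 7*5.2058 - 15 = 21.4406
Step 3: Compute Lagrangian.
L = 172.871 + 15*21.4406 = 494.48


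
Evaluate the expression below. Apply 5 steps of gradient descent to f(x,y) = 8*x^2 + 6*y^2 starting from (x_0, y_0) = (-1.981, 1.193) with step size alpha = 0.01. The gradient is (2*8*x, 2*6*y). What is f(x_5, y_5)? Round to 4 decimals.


Gradient descent on f(x,y) = 8*x^2 + 6*y^2.
Starting point: (-1.981, 1.193), alpha = 0.01
Step 1: grad_x = 2*8*-1.981 = -31.696, grad_y = 2*6*1.193 = 14.316
  x_1 = -1.981 - 0.01*-31.696 = -1.664
  y_1 = 1.193 - 0.01*14.316 = 1.0498
Step 2: grad_x = 2*8*-1.664 = -26.6246, grad_y = 2*6*1.0498 = 12.5981
  x_2 = -1.664 - 0.01*-26.6246 = -1.3978
  y_2 = 1.0498 - 0.01*12.5981 = 0.9239
Step 3: grad_x = 2*8*-1.3978 = -22.3647, grad_y = 2*6*0.9239 = 11.0863
  x_3 = -1.3978 - 0.01*-22.3647 = -1.1741
  y_3 = 0.9239 - 0.01*11.0863 = 0.813
Step 4: grad_x = 2*8*-1.1741 = -18.7863, grad_y = 2*6*0.813 = 9.756
  x_4 = -1.1741 - 0.01*-18.7863 = -0.9863
  y_4 = 0.813 - 0.01*9.756 = 0.7154
Step 5: grad_x = 2*8*-0.9863 = -15.7805, grad_y = 2*6*0.7154 = 8.5852
  x_5 = -0.9863 - 0.01*-15.7805 = -0.8285
  y_5 = 0.7154 - 0.01*8.5852 = 0.6296
f(-0.8285, 0.6296) = 8*(-0.8285)^2 + 6*0.6296^2 = 7.8693


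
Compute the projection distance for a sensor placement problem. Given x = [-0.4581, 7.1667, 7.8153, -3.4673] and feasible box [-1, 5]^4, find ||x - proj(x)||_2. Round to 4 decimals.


Project each component onto [-1, 5].
clip(-0.4581) = -0.4581, clip(7.1667) = 5.0, clip(7.8153) = 5.0, clip(-3.4673) = -1.0
Projection = [-0.4581, 5.0, 5.0, -1.0]
Squared diffs: [0.0, 4.6946, 7.9259, 6.0876]
Distance = sqrt(18.7081) = 4.3253


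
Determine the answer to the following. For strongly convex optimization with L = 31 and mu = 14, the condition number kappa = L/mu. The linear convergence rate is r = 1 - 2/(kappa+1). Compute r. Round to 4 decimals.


Step 1: Compute the condition number.
kappa = L/mu = 31/14 = 2.2143
Step 2: Compute the convergence rate.
r = 1 - 2/(kappa + 1) = 1 - 2*mu/(L + mu) = (L - mu)/(L + mu) = 17/45 = 0.3778


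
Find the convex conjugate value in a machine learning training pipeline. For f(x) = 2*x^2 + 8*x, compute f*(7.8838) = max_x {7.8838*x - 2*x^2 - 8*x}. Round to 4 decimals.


f*(y) = sup_x {y*x - a*x^2 - b*x} = sup_x {(y-b)*x - a*x^2}
FOC: (y - b) - 2a*x = 0 => x* = (y - b)/(2a)
x* = (7.8838 - 8)/(2*2) = -0.0291
f*(7.8838) = (y-b)^2/(4a) = (7.8838 - 8)^2/(4*2)
= 0.0135/8 = 0.0017


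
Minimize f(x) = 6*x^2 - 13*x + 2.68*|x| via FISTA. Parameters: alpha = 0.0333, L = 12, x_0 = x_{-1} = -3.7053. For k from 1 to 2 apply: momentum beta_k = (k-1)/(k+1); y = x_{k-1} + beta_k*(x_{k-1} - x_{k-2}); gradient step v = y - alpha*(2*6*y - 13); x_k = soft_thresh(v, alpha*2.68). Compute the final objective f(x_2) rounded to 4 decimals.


FISTA on f(x) = 6*x^2 - 13*x + 2.68*|x|
L = 12, alpha = 0.0333
Iteration 1: beta = 0.0, y = -3.7053 + 0.0*(-3.7053 + 3.7053) = -3.7053
  grad(y) = -57.4636, v = y - alpha*grad = -1.7918
  prox(v) = soft_thresh(-1.7918, 0.0892) = -1.7025
Iteration 2: beta = 0.3333, y = -1.7025 + 0.3333*(-1.7025 + 3.7053) = -1.0349
  grad(y) = -25.4191, v = y - alpha*grad = -0.1885
  prox(v) = soft_thresh(-0.1885, 0.0892) = -0.0992
f(x_2) = 6*(-0.0992)^2 - 13*(-0.0992) + 2.68*|-0.0992| = 1.6149
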